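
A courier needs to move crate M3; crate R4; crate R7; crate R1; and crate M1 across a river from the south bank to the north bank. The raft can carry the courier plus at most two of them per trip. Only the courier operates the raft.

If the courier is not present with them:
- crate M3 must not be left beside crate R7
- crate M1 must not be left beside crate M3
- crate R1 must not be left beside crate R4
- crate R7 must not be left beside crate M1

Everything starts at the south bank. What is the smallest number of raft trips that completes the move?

Whatever the first load, the items left behind include a forbidden pair without the courier. No opening move is safe, so no plan exists.

impossible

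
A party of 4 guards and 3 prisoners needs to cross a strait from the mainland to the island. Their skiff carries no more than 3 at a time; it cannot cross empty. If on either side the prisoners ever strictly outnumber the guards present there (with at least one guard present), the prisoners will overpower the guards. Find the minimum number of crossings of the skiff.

Counting alone: each trip to the island takes at most 3 across and each return brings at least 1 back, so after t trips out (and t−1 returns) at most 3t − (t−1) of the 7 are across; that first reaches 7 at t = 3, so at least 5 crossings are needed.
The plan below uses exactly 5 crossings, so it is optimal:
1. 3 prisoners → the island.  (the mainland: 4G 0P; the island: 0G 3P)
2. 1 prisoner ← the mainland.  (the mainland: 4G 1P; the island: 0G 2P)
3. 3 guards → the island.  (the mainland: 1G 1P; the island: 3G 2P)
4. 1 guard ← the mainland.  (the mainland: 2G 1P; the island: 2G 2P)
5. 2 guards and 1 prisoner → the island.  (the mainland: 0G 0P; the island: 4G 3P)

5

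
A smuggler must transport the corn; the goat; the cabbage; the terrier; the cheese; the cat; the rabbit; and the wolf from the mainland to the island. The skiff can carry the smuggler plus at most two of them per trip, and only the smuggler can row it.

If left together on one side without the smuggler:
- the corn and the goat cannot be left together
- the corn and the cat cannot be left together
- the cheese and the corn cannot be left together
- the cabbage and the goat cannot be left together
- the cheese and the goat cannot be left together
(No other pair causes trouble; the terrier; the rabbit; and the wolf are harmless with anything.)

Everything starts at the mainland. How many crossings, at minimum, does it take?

Counting alone: the smuggler can take at most 2 across per trip to the island, so moving all 8 needs at least 4 loaded trips out, with a return between consecutive ones — at least 7 crossings.
The safety rule pushes this higher. Following every safe sequence of crossings, the most of the 8 that can be at the island as the skiff arrives there on crossings 7, 9, 11 is 5, 6, 7 respectively — never all 8.
So no plan with fewer than 13 crossings exists, and this one achieves 13:
1. Smuggler goes to the island with the corn and the goat.  [the mainland: the cabbage, the cat, the cheese, the rabbit, the terrier, the wolf | the island: the corn, the goat]
2. Smuggler goes back to the mainland with the corn.  [the mainland: the cabbage, the cat, the cheese, the corn, the rabbit, the terrier, the wolf | the island: the goat]
3. Smuggler goes to the island with the cabbage and the corn.  [the mainland: the cat, the cheese, the rabbit, the terrier, the wolf | the island: the cabbage, the corn, the goat]
4. Smuggler goes back to the mainland with the goat.  [the mainland: the cat, the cheese, the goat, the rabbit, the terrier, the wolf | the island: the cabbage, the corn]
5. Smuggler goes to the island with the goat and the terrier.  [the mainland: the cat, the cheese, the rabbit, the wolf | the island: the cabbage, the corn, the goat, the terrier]
6. Smuggler goes back to the mainland with the goat.  [the mainland: the cat, the cheese, the goat, the rabbit, the wolf | the island: the cabbage, the corn, the terrier]
7. Smuggler goes to the island with the goat and the rabbit.  [the mainland: the cat, the cheese, the wolf | the island: the cabbage, the corn, the goat, the rabbit, the terrier]
8. Smuggler goes back to the mainland with the goat.  [the mainland: the cat, the cheese, the goat, the wolf | the island: the cabbage, the corn, the rabbit, the terrier]
9. Smuggler goes to the island with the goat and the wolf.  [the mainland: the cat, the cheese | the island: the cabbage, the corn, the goat, the rabbit, the terrier, the wolf]
10. Smuggler goes back to the mainland with the goat.  [the mainland: the cat, the cheese, the goat | the island: the cabbage, the corn, the rabbit, the terrier, the wolf]
11. Smuggler goes to the island with the cat and the cheese.  [the mainland: the goat | the island: the cabbage, the cat, the cheese, the corn, the rabbit, the terrier, the wolf]
12. Smuggler goes back to the mainland with the corn.  [the mainland: the corn, the goat | the island: the cabbage, the cat, the cheese, the rabbit, the terrier, the wolf]
13. Smuggler goes to the island with the corn and the goat.  [the mainland: — | the island: the cabbage, the cat, the cheese, the corn, the goat, the rabbit, the terrier, the wolf]

13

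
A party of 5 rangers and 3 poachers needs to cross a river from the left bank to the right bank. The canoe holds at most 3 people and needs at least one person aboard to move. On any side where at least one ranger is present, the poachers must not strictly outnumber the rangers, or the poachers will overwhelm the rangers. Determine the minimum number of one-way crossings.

7

Counting alone: each trip to the right bank takes at most 3 across and each return brings at least 1 back, so after t trips out (and t−1 returns) at most 3t − (t−1) of the 8 are across; that first reaches 8 at t = 4, so at least 7 crossings are needed.
The plan below uses exactly 7 crossings, so it is optimal:
1. 2 poachers → the right bank.  (the left bank: 5R 1P; the right bank: 0R 2P)
2. 1 poacher ← the left bank.  (the left bank: 5R 2P; the right bank: 0R 1P)
3. 2 rangers and 1 poacher → the right bank.  (the left bank: 3R 1P; the right bank: 2R 2P)
4. 1 poacher ← the left bank.  (the left bank: 3R 2P; the right bank: 2R 1P)
5. 1 ranger and 2 poachers → the right bank.  (the left bank: 2R 0P; the right bank: 3R 3P)
6. 1 poacher ← the left bank.  (the left bank: 2R 1P; the right bank: 3R 2P)
7. 2 rangers and 1 poacher → the right bank.  (the left bank: 0R 0P; the right bank: 5R 3P)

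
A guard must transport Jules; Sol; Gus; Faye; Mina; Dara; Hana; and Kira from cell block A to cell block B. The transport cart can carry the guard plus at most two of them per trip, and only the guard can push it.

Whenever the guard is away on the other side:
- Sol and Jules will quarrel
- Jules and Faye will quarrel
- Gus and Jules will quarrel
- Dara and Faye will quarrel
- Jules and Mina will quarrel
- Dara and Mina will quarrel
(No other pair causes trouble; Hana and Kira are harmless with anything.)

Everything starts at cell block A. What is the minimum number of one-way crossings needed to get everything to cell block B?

9

Counting alone: the guard can take at most 2 across per trip to cell block B, so moving all 8 needs at least 4 loaded trips out, with a return between consecutive ones — at least 7 crossings.
The safety rule pushes this higher. Following every safe sequence of crossings, the most of the 8 that can be at cell block B as the transport cart arrives there on crossing 7 is 7 — never all 8.
So no plan with fewer than 9 crossings exists, and this one achieves 9:
1. Guard goes to cell block B with Dara and Jules.  [cell block A: Faye, Gus, Hana, Kira, Mina, Sol | cell block B: Dara, Jules]
2. Guard goes back to cell block A alone.  [cell block A: Faye, Gus, Hana, Kira, Mina, Sol | cell block B: Dara, Jules]
3. Guard goes to cell block B with Gus and Sol.  [cell block A: Faye, Hana, Kira, Mina | cell block B: Dara, Gus, Jules, Sol]
4. Guard goes back to cell block A with Jules.  [cell block A: Faye, Hana, Jules, Kira, Mina | cell block B: Dara, Gus, Sol]
5. Guard goes to cell block B with Faye and Mina.  [cell block A: Hana, Jules, Kira | cell block B: Dara, Faye, Gus, Mina, Sol]
6. Guard goes back to cell block A with Dara.  [cell block A: Dara, Hana, Jules, Kira | cell block B: Faye, Gus, Mina, Sol]
7. Guard goes to cell block B with Hana and Kira.  [cell block A: Dara, Jules | cell block B: Faye, Gus, Hana, Kira, Mina, Sol]
8. Guard goes back to cell block A alone.  [cell block A: Dara, Jules | cell block B: Faye, Gus, Hana, Kira, Mina, Sol]
9. Guard goes to cell block B with Dara and Jules.  [cell block A: — | cell block B: Dara, Faye, Gus, Hana, Jules, Kira, Mina, Sol]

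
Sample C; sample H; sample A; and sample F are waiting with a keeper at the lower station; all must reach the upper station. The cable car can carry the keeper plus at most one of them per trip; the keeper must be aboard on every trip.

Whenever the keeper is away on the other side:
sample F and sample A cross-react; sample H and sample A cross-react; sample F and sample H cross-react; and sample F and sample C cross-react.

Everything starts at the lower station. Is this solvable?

No

Whatever the first load, the items left behind include a forbidden pair without the keeper. No opening move is safe, so no plan exists.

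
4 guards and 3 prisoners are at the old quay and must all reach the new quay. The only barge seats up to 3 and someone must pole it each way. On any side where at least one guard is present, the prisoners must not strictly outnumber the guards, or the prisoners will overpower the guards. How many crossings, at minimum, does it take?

5

Counting alone: each trip to the new quay takes at most 3 across and each return brings at least 1 back, so after t trips out (and t−1 returns) at most 3t − (t−1) of the 7 are across; that first reaches 7 at t = 3, so at least 5 crossings are needed.
The plan below uses exactly 5 crossings, so it is optimal:
1. 3 prisoners → the new quay.  (the old quay: 4G 0P; the new quay: 0G 3P)
2. 1 prisoner ← the old quay.  (the old quay: 4G 1P; the new quay: 0G 2P)
3. 3 guards → the new quay.  (the old quay: 1G 1P; the new quay: 3G 2P)
4. 1 guard ← the old quay.  (the old quay: 2G 1P; the new quay: 2G 2P)
5. 2 guards and 1 prisoner → the new quay.  (the old quay: 0G 0P; the new quay: 4G 3P)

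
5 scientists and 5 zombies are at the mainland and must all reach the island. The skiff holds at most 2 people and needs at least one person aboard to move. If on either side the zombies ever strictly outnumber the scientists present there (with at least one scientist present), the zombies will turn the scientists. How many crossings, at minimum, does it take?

impossible

Following every safe sequence of crossings from the start, the most of the 10 that can be at the island as the skiff arrives there on crossings 1, 3, 5, 7 is 2, 3, 4, 5 respectively; the best ever achieved is 5 of 10.
From crossing 9 on, no configuration arises that was not already reachable earlier: only 13 distinct safe configurations (who is on which side, and where the skiff is) can ever be reached, none of them has everyone across, and every continuation just revisits them. They are: 0 scientists + 0 zombies across (skiff back at the start); 0 scientists + 1 zombie across (skiff there); 0 scientists + 1 zombie across (skiff back at the start); 0 scientists + 2 zombies across (skiff there); 0 scientists + 2 zombies across (skiff back at the start); 0 scientists + 3 zombies across (skiff there); 0 scientists + 3 zombies across (skiff back at the start); 0 scientists + 4 zombies across (skiff there); 0 scientists + 4 zombies across (skiff back at the start); 0 scientists + 5 zombies across (skiff there); 1 scientist + 1 zombie across (skiff there); 1 scientist + 1 zombie across (skiff back at the start); 2 scientists + 2 zombies across (skiff there). So no valid plan exists.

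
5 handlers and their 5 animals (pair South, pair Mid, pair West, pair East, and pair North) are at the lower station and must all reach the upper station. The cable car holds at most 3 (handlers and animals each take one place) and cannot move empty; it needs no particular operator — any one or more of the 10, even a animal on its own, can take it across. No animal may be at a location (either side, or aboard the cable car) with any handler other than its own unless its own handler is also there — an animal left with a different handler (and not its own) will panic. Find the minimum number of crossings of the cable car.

Counting alone: each trip to the upper station takes at most 3 across and each return brings at least 1 back, so after t trips out (and t−1 returns) at most 3t − (t−1) of the 10 are across; that first reaches 10 at t = 5, so at least 9 crossings are needed.
The safety rule pushes this higher. Following every safe sequence of crossings, the most of the 10 that can be at the upper station as the cable car arrives there on crossing 9 is 9 — never all 10.
So no plan with fewer than 11 crossings exists, and this one achieves 11:
1. animal South and handler South cross → the upper station.
2. handler South crosses ← the lower station.
3. animal East, animal Mid, and animal West cross → the upper station.
4. animal South crosses ← the lower station.
5. handler East, handler Mid, and handler West cross → the upper station.
6. animal Mid and handler Mid cross ← the lower station.
7. handler Mid, handler North, and handler South cross → the upper station.
8. animal West crosses ← the lower station.
9. animal Mid and animal South cross → the upper station.
10. animal South crosses ← the lower station.
11. animal North, animal South, and animal West cross → the upper station.

11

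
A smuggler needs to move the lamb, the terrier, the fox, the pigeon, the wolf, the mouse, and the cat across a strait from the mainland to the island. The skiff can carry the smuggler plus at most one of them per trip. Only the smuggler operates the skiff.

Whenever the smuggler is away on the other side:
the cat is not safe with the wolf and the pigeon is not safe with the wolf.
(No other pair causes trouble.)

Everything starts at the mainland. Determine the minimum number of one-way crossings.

Counting alone: the smuggler can take at most 1 across per trip to the island, so moving all 7 needs at least 7 loaded trips out, with a return between consecutive ones — at least 13 crossings.
The safety rule pushes this higher. Following every safe sequence of crossings, the most of the 7 that can be at the island as the skiff arrives there on crossing 13 is 6 — never all 7.
So no plan with fewer than 15 crossings exists, and this one achieves 15:
1. Smuggler goes to the island with the wolf.  [the mainland: the cat, the fox, the lamb, the mouse, the pigeon, the terrier | the island: the wolf]
2. Smuggler goes back to the mainland alone.  [the mainland: the cat, the fox, the lamb, the mouse, the pigeon, the terrier | the island: the wolf]
3. Smuggler goes to the island with the lamb.  [the mainland: the cat, the fox, the mouse, the pigeon, the terrier | the island: the lamb, the wolf]
4. Smuggler goes back to the mainland alone.  [the mainland: the cat, the fox, the mouse, the pigeon, the terrier | the island: the lamb, the wolf]
5. Smuggler goes to the island with the terrier.  [the mainland: the cat, the fox, the mouse, the pigeon | the island: the lamb, the terrier, the wolf]
6. Smuggler goes back to the mainland alone.  [the mainland: the cat, the fox, the mouse, the pigeon | the island: the lamb, the terrier, the wolf]
7. Smuggler goes to the island with the fox.  [the mainland: the cat, the mouse, the pigeon | the island: the fox, the lamb, the terrier, the wolf]
8. Smuggler goes back to the mainland alone.  [the mainland: the cat, the mouse, the pigeon | the island: the fox, the lamb, the terrier, the wolf]
9. Smuggler goes to the island with the pigeon.  [the mainland: the cat, the mouse | the island: the fox, the lamb, the pigeon, the terrier, the wolf]
10. Smuggler goes back to the mainland with the wolf.  [the mainland: the cat, the mouse, the wolf | the island: the fox, the lamb, the pigeon, the terrier]
11. Smuggler goes to the island with the cat.  [the mainland: the mouse, the wolf | the island: the cat, the fox, the lamb, the pigeon, the terrier]
12. Smuggler goes back to the mainland alone.  [the mainland: the mouse, the wolf | the island: the cat, the fox, the lamb, the pigeon, the terrier]
13. Smuggler goes to the island with the mouse.  [the mainland: the wolf | the island: the cat, the fox, the lamb, the mouse, the pigeon, the terrier]
14. Smuggler goes back to the mainland alone.  [the mainland: the wolf | the island: the cat, the fox, the lamb, the mouse, the pigeon, the terrier]
15. Smuggler goes to the island with the wolf.  [the mainland: — | the island: the cat, the fox, the lamb, the mouse, the pigeon, the terrier, the wolf]

15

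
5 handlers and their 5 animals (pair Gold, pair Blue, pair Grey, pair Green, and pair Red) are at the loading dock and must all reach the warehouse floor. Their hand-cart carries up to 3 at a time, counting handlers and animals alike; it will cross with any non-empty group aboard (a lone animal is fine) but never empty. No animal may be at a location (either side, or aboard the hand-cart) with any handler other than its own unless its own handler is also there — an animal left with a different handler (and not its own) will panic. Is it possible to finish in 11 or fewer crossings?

Yes

Yes — this plan uses 11 crossings (≤ 11):
1. animal Gold and handler Gold cross → the warehouse floor.
2. handler Gold crosses ← the loading dock.
3. animal Blue, animal Green, and animal Grey cross → the warehouse floor.
4. animal Gold crosses ← the loading dock.
5. handler Blue, handler Green, and handler Grey cross → the warehouse floor.
6. animal Blue and handler Blue cross ← the loading dock.
7. handler Blue, handler Gold, and handler Red cross → the warehouse floor.
8. animal Grey crosses ← the loading dock.
9. animal Blue and animal Gold cross → the warehouse floor.
10. animal Gold crosses ← the loading dock.
11. animal Gold, animal Grey, and animal Red cross → the warehouse floor.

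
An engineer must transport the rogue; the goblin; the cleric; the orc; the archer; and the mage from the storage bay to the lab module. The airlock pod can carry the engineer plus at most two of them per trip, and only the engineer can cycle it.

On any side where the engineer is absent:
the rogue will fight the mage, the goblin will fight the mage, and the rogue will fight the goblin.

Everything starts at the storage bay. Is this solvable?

1. Engineer goes to the lab module with the goblin and the rogue.  [the storage bay: the archer, the cleric, the mage, the orc | the lab module: the goblin, the rogue]
2. Engineer goes back to the storage bay with the rogue.  [the storage bay: the archer, the cleric, the mage, the orc, the rogue | the lab module: the goblin]
3. Engineer goes to the lab module with the cleric and the rogue.  [the storage bay: the archer, the mage, the orc | the lab module: the cleric, the goblin, the rogue]
4. Engineer goes back to the storage bay with the rogue.  [the storage bay: the archer, the mage, the orc, the rogue | the lab module: the cleric, the goblin]
5. Engineer goes to the lab module with the orc and the rogue.  [the storage bay: the archer, the mage | the lab module: the cleric, the goblin, the orc, the rogue]
6. Engineer goes back to the storage bay with the rogue.  [the storage bay: the archer, the mage, the rogue | the lab module: the cleric, the goblin, the orc]
7. Engineer goes to the lab module with the archer and the rogue.  [the storage bay: the mage | the lab module: the archer, the cleric, the goblin, the orc, the rogue]
8. Engineer goes back to the storage bay with the rogue.  [the storage bay: the mage, the rogue | the lab module: the archer, the cleric, the goblin, the orc]
9. Engineer goes to the lab module with the mage and the rogue.  [the storage bay: — | the lab module: the archer, the cleric, the goblin, the mage, the orc, the rogue]

Yes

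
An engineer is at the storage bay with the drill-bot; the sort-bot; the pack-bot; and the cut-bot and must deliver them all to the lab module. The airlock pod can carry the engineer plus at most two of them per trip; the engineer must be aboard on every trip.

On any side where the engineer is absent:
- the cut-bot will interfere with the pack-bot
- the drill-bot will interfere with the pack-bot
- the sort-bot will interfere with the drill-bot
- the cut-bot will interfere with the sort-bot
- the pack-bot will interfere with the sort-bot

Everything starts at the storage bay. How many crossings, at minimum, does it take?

Counting alone: the engineer can take at most 2 across per trip to the lab module, so moving all 4 needs at least 2 loaded trips out, with a return between consecutive ones — at least 3 crossings.
The safety rule pushes this higher. Following every safe sequence of crossings, the most of the 4 that can be at the lab module as the airlock pod arrives there on crossing 3 is 3 — never all 4.
So no plan with fewer than 5 crossings exists, and this one achieves 5:
1. Engineer goes to the lab module with the pack-bot and the sort-bot.  [the storage bay: the cut-bot, the drill-bot | the lab module: the pack-bot, the sort-bot]
2. Engineer goes back to the storage bay with the sort-bot.  [the storage bay: the cut-bot, the drill-bot, the sort-bot | the lab module: the pack-bot]
3. Engineer goes to the lab module with the cut-bot and the drill-bot.  [the storage bay: the sort-bot | the lab module: the cut-bot, the drill-bot, the pack-bot]
4. Engineer goes back to the storage bay with the pack-bot.  [the storage bay: the pack-bot, the sort-bot | the lab module: the cut-bot, the drill-bot]
5. Engineer goes to the lab module with the pack-bot and the sort-bot.  [the storage bay: — | the lab module: the cut-bot, the drill-bot, the pack-bot, the sort-bot]

5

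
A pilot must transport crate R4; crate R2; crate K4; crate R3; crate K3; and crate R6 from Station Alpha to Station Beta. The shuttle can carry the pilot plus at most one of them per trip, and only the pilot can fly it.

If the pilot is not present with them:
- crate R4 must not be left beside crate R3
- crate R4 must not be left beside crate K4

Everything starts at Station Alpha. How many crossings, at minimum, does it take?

Counting alone: the pilot can take at most 1 across per trip to Station Beta, so moving all 6 needs at least 6 loaded trips out, with a return between consecutive ones — at least 11 crossings.
The safety rule pushes this higher. Following every safe sequence of crossings, the most of the 6 that can be at Station Beta as the shuttle arrives there on crossing 11 is 5 — never all 6.
So no plan with fewer than 13 crossings exists, and this one achieves 13:
1. Pilot goes to Station Beta with crate R4.  [Station Alpha: crate K3, crate K4, crate R2, crate R3, crate R6 | Station Beta: crate R4]
2. Pilot goes back to Station Alpha alone.  [Station Alpha: crate K3, crate K4, crate R2, crate R3, crate R6 | Station Beta: crate R4]
3. Pilot goes to Station Beta with crate R2.  [Station Alpha: crate K3, crate K4, crate R3, crate R6 | Station Beta: crate R2, crate R4]
4. Pilot goes back to Station Alpha alone.  [Station Alpha: crate K3, crate K4, crate R3, crate R6 | Station Beta: crate R2, crate R4]
5. Pilot goes to Station Beta with crate K4.  [Station Alpha: crate K3, crate R3, crate R6 | Station Beta: crate K4, crate R2, crate R4]
6. Pilot goes back to Station Alpha with crate R4.  [Station Alpha: crate K3, crate R3, crate R4, crate R6 | Station Beta: crate K4, crate R2]
7. Pilot goes to Station Beta with crate R3.  [Station Alpha: crate K3, crate R4, crate R6 | Station Beta: crate K4, crate R2, crate R3]
8. Pilot goes back to Station Alpha alone.  [Station Alpha: crate K3, crate R4, crate R6 | Station Beta: crate K4, crate R2, crate R3]
9. Pilot goes to Station Beta with crate K3.  [Station Alpha: crate R4, crate R6 | Station Beta: crate K3, crate K4, crate R2, crate R3]
10. Pilot goes back to Station Alpha alone.  [Station Alpha: crate R4, crate R6 | Station Beta: crate K3, crate K4, crate R2, crate R3]
11. Pilot goes to Station Beta with crate R6.  [Station Alpha: crate R4 | Station Beta: crate K3, crate K4, crate R2, crate R3, crate R6]
12. Pilot goes back to Station Alpha alone.  [Station Alpha: crate R4 | Station Beta: crate K3, crate K4, crate R2, crate R3, crate R6]
13. Pilot goes to Station Beta with crate R4.  [Station Alpha: — | Station Beta: crate K3, crate K4, crate R2, crate R3, crate R4, crate R6]

13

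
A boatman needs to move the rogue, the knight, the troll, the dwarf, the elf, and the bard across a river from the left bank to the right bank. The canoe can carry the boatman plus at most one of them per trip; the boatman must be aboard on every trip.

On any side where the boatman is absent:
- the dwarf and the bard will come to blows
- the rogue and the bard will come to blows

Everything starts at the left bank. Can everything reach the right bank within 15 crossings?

Yes

Yes — this plan uses 13 crossings (≤ 15):
1. Boatman goes to the right bank with the bard.  [the left bank: the dwarf, the elf, the knight, the rogue, the troll | the right bank: the bard]
2. Boatman goes back to the left bank alone.  [the left bank: the dwarf, the elf, the knight, the rogue, the troll | the right bank: the bard]
3. Boatman goes to the right bank with the rogue.  [the left bank: the dwarf, the elf, the knight, the troll | the right bank: the bard, the rogue]
4. Boatman goes back to the left bank with the bard.  [the left bank: the bard, the dwarf, the elf, the knight, the troll | the right bank: the rogue]
5. Boatman goes to the right bank with the dwarf.  [the left bank: the bard, the elf, the knight, the troll | the right bank: the dwarf, the rogue]
6. Boatman goes back to the left bank alone.  [the left bank: the bard, the elf, the knight, the troll | the right bank: the dwarf, the rogue]
7. Boatman goes to the right bank with the knight.  [the left bank: the bard, the elf, the troll | the right bank: the dwarf, the knight, the rogue]
8. Boatman goes back to the left bank alone.  [the left bank: the bard, the elf, the troll | the right bank: the dwarf, the knight, the rogue]
9. Boatman goes to the right bank with the troll.  [the left bank: the bard, the elf | the right bank: the dwarf, the knight, the rogue, the troll]
10. Boatman goes back to the left bank alone.  [the left bank: the bard, the elf | the right bank: the dwarf, the knight, the rogue, the troll]
11. Boatman goes to the right bank with the elf.  [the left bank: the bard | the right bank: the dwarf, the elf, the knight, the rogue, the troll]
12. Boatman goes back to the left bank alone.  [the left bank: the bard | the right bank: the dwarf, the elf, the knight, the rogue, the troll]
13. Boatman goes to the right bank with the bard.  [the left bank: — | the right bank: the bard, the dwarf, the elf, the knight, the rogue, the troll]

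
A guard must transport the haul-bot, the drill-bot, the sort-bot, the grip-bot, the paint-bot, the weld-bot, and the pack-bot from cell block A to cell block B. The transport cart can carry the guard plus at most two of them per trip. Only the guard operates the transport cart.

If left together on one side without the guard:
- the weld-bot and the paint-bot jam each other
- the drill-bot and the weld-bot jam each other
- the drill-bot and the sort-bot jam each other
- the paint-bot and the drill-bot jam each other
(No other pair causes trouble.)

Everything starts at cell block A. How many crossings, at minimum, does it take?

Counting alone: the guard can take at most 2 across per trip to cell block B, so moving all 7 needs at least 4 loaded trips out, with a return between consecutive ones — at least 7 crossings.
The safety rule pushes this higher. Following every safe sequence of crossings, the most of the 7 that can be at cell block B as the transport cart arrives there on crossings 7, 9 is 5, 6 respectively — never all 7.
So no plan with fewer than 11 crossings exists, and this one achieves 11:
1. Guard goes to cell block B with the drill-bot and the paint-bot.  [cell block A: the grip-bot, the haul-bot, the pack-bot, the sort-bot, the weld-bot | cell block B: the drill-bot, the paint-bot]
2. Guard goes back to cell block A with the drill-bot.  [cell block A: the drill-bot, the grip-bot, the haul-bot, the pack-bot, the sort-bot, the weld-bot | cell block B: the paint-bot]
3. Guard goes to cell block B with the drill-bot and the haul-bot.  [cell block A: the grip-bot, the pack-bot, the sort-bot, the weld-bot | cell block B: the drill-bot, the haul-bot, the paint-bot]
4. Guard goes back to cell block A with the drill-bot.  [cell block A: the drill-bot, the grip-bot, the pack-bot, the sort-bot, the weld-bot | cell block B: the haul-bot, the paint-bot]
5. Guard goes to cell block B with the drill-bot and the sort-bot.  [cell block A: the grip-bot, the pack-bot, the weld-bot | cell block B: the drill-bot, the haul-bot, the paint-bot, the sort-bot]
6. Guard goes back to cell block A with the drill-bot.  [cell block A: the drill-bot, the grip-bot, the pack-bot, the weld-bot | cell block B: the haul-bot, the paint-bot, the sort-bot]
7. Guard goes to cell block B with the drill-bot and the grip-bot.  [cell block A: the pack-bot, the weld-bot | cell block B: the drill-bot, the grip-bot, the haul-bot, the paint-bot, the sort-bot]
8. Guard goes back to cell block A with the drill-bot.  [cell block A: the drill-bot, the pack-bot, the weld-bot | cell block B: the grip-bot, the haul-bot, the paint-bot, the sort-bot]
9. Guard goes to cell block B with the drill-bot and the pack-bot.  [cell block A: the weld-bot | cell block B: the drill-bot, the grip-bot, the haul-bot, the pack-bot, the paint-bot, the sort-bot]
10. Guard goes back to cell block A with the drill-bot.  [cell block A: the drill-bot, the weld-bot | cell block B: the grip-bot, the haul-bot, the pack-bot, the paint-bot, the sort-bot]
11. Guard goes to cell block B with the drill-bot and the weld-bot.  [cell block A: — | cell block B: the drill-bot, the grip-bot, the haul-bot, the pack-bot, the paint-bot, the sort-bot, the weld-bot]

11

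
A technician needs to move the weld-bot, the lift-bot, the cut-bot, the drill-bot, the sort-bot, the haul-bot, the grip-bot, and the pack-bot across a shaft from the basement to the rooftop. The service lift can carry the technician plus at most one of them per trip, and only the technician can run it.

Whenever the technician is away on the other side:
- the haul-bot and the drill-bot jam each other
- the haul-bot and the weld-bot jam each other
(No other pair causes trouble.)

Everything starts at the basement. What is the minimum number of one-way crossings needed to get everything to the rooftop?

17

Counting alone: the technician can take at most 1 across per trip to the rooftop, so moving all 8 needs at least 8 loaded trips out, with a return between consecutive ones — at least 15 crossings.
The safety rule pushes this higher. Following every safe sequence of crossings, the most of the 8 that can be at the rooftop as the service lift arrives there on crossing 15 is 7 — never all 8.
So no plan with fewer than 17 crossings exists, and this one achieves 17:
1. Technician goes to the rooftop with the haul-bot.
2. Technician goes back to the basement alone.
3. Technician goes to the rooftop with the weld-bot.
4. Technician goes back to the basement with the haul-bot.
5. Technician goes to the rooftop with the drill-bot.
6. Technician goes back to the basement alone.
7. Technician goes to the rooftop with the lift-bot.
8. Technician goes back to the basement alone.
9. Technician goes to the rooftop with the cut-bot.
10. Technician goes back to the basement alone.
11. Technician goes to the rooftop with the sort-bot.
12. Technician goes back to the basement alone.
13. Technician goes to the rooftop with the grip-bot.
14. Technician goes back to the basement alone.
15. Technician goes to the rooftop with the pack-bot.
16. Technician goes back to the basement alone.
17. Technician goes to the rooftop with the haul-bot.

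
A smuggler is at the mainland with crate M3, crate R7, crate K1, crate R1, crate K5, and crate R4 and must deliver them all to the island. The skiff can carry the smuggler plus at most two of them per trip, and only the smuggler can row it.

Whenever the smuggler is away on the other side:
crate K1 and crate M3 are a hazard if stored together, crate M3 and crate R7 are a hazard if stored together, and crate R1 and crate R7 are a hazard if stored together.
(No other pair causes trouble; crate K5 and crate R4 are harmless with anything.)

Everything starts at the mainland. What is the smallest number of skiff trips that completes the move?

Counting alone: the smuggler can take at most 2 across per trip to the island, so moving all 6 needs at least 3 loaded trips out, with a return between consecutive ones — at least 5 crossings.
The plan below uses exactly 5 crossings, so it is optimal:
1. Smuggler goes to the island with crate M3 and crate R1.
2. Smuggler goes back to the mainland alone.
3. Smuggler goes to the island with crate K5 and crate R4.
4. Smuggler goes back to the mainland alone.
5. Smuggler goes to the island with crate K1 and crate R7.

5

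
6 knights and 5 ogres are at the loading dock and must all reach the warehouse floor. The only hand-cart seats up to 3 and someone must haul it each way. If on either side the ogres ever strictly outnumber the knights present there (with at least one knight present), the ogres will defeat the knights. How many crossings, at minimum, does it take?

9

Counting alone: each trip to the warehouse floor takes at most 3 across and each return brings at least 1 back, so after t trips out (and t−1 returns) at most 3t − (t−1) of the 11 are across; that first reaches 11 at t = 5, so at least 9 crossings are needed.
The plan below uses exactly 9 crossings, so it is optimal:
1. 3 ogres → the warehouse floor.  (the loading dock: 6K 2O; the warehouse floor: 0K 3O)
2. 1 ogre ← the loading dock.  (the loading dock: 6K 3O; the warehouse floor: 0K 2O)
3. 3 knights → the warehouse floor.  (the loading dock: 3K 3O; the warehouse floor: 3K 2O)
4. 1 knight ← the loading dock.  (the loading dock: 4K 3O; the warehouse floor: 2K 2O)
5. 2 knights and 1 ogre → the warehouse floor.  (the loading dock: 2K 2O; the warehouse floor: 4K 3O)
6. 1 knight ← the loading dock.  (the loading dock: 3K 2O; the warehouse floor: 3K 3O)
7. 2 knights and 1 ogre → the warehouse floor.  (the loading dock: 1K 1O; the warehouse floor: 5K 4O)
8. 1 knight ← the loading dock.  (the loading dock: 2K 1O; the warehouse floor: 4K 4O)
9. 2 knights and 1 ogre → the warehouse floor.  (the loading dock: 0K 0O; the warehouse floor: 6K 5O)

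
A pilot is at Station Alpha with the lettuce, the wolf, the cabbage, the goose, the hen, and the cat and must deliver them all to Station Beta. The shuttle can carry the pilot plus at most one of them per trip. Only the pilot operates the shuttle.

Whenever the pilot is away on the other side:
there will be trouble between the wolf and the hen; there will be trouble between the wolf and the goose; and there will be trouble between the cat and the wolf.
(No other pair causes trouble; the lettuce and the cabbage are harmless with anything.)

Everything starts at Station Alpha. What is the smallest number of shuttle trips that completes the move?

Following every safe sequence of crossings from the start, the most of the 6 that can be at Station Beta as the shuttle arrives there on crossings 1, 3, 5, 7 is 1, 2, 3, 4 respectively; the best ever achieved is 4 of 6.
From crossing 9 on, no configuration arises that was not already reachable earlier: only 36 distinct safe configurations (who is on which side, and where the shuttle is) can ever be reached, none of them has everyone across, and every continuation just revisits them. So no valid plan exists.

impossible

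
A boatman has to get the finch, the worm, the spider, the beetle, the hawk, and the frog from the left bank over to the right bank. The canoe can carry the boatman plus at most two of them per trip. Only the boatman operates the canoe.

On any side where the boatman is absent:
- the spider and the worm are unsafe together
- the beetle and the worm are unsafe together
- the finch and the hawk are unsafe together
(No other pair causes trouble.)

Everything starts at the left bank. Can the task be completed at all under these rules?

Yes

1. Boatman goes to the right bank with the finch and the worm.
2. Boatman goes back to the left bank alone.
3. Boatman goes to the right bank with the spider.
4. Boatman goes back to the left bank with the worm.
5. Boatman goes to the right bank with the beetle and the frog.
6. Boatman goes back to the left bank alone.
7. Boatman goes to the right bank with the hawk and the worm.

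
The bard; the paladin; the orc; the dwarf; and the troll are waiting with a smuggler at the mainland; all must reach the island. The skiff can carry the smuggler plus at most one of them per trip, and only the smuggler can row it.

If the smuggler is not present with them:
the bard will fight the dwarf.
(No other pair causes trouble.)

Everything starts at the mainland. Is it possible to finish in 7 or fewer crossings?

Counting alone: the smuggler can take at most 1 across per trip to the island, so moving all 5 needs at least 5 loaded trips out, with a return between consecutive ones — at least 9 crossings.
Since 7 < 9, 7 crossings cannot be enough. (The shortest complete plan in fact takes 9:)
1. Smuggler goes to the island with the bard.
2. Smuggler goes back to the mainland alone.
3. Smuggler goes to the island with the paladin.
4. Smuggler goes back to the mainland alone.
5. Smuggler goes to the island with the orc.
6. Smuggler goes back to the mainland alone.
7. Smuggler goes to the island with the troll.
8. Smuggler goes back to the mainland alone.
9. Smuggler goes to the island with the dwarf.

No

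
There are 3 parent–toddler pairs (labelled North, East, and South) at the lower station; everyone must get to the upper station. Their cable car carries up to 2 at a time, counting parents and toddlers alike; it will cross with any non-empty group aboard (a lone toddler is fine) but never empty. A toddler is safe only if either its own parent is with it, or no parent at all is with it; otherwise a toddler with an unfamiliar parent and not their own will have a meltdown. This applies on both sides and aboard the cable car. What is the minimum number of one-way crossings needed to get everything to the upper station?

Counting alone: each trip to the upper station takes at most 2 across and each return brings at least 1 back, so after t trips out (and t−1 returns) at most 2t − (t−1) of the 6 are across; that first reaches 6 at t = 5, so at least 9 crossings are needed.
The safety rule pushes this higher. Following every safe sequence of crossings, the most of the 6 that can be at the upper station as the cable car arrives there on crossing 9 is 5 — never all 6.
So no plan with fewer than 11 crossings exists, and this one achieves 11:
1. parent North and toddler North cross → the upper station.
2. parent North crosses ← the lower station.
3. toddler East and toddler South cross → the upper station.
4. toddler North crosses ← the lower station.
5. parent East and parent South cross → the upper station.
6. parent East and toddler East cross ← the lower station.
7. parent East and parent North cross → the upper station.
8. toddler South crosses ← the lower station.
9. toddler East and toddler North cross → the upper station.
10. parent South crosses ← the lower station.
11. parent South and toddler South cross → the upper station.

11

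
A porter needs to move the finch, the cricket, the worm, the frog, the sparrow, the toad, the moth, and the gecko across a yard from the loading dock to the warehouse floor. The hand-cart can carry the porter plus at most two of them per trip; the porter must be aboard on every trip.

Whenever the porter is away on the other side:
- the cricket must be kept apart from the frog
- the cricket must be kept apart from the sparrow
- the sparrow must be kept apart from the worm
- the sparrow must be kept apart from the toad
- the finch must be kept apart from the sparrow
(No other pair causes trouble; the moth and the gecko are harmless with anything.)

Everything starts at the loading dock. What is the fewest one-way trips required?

Counting alone: the porter can take at most 2 across per trip to the warehouse floor, so moving all 8 needs at least 4 loaded trips out, with a return between consecutive ones — at least 7 crossings.
The safety rule pushes this higher. Following every safe sequence of crossings, the most of the 8 that can be at the warehouse floor as the hand-cart arrives there on crossing 7 is 7 — never all 8.
So no plan with fewer than 9 crossings exists, and this one achieves 9:
1. Porter goes to the warehouse floor with the cricket and the sparrow.  [the loading dock: the finch, the frog, the gecko, the moth, the toad, the worm | the warehouse floor: the cricket, the sparrow]
2. Porter goes back to the loading dock with the cricket.  [the loading dock: the cricket, the finch, the frog, the gecko, the moth, the toad, the worm | the warehouse floor: the sparrow]
3. Porter goes to the warehouse floor with the cricket and the finch.  [the loading dock: the frog, the gecko, the moth, the toad, the worm | the warehouse floor: the cricket, the finch, the sparrow]
4. Porter goes back to the loading dock with the sparrow.  [the loading dock: the frog, the gecko, the moth, the sparrow, the toad, the worm | the warehouse floor: the cricket, the finch]
5. Porter goes to the warehouse floor with the toad and the worm.  [the loading dock: the frog, the gecko, the moth, the sparrow | the warehouse floor: the cricket, the finch, the toad, the worm]
6. Porter goes back to the loading dock alone.  [the loading dock: the frog, the gecko, the moth, the sparrow | the warehouse floor: the cricket, the finch, the toad, the worm]
7. Porter goes to the warehouse floor with the gecko and the moth.  [the loading dock: the frog, the sparrow | the warehouse floor: the cricket, the finch, the gecko, the moth, the toad, the worm]
8. Porter goes back to the loading dock alone.  [the loading dock: the frog, the sparrow | the warehouse floor: the cricket, the finch, the gecko, the moth, the toad, the worm]
9. Porter goes to the warehouse floor with the frog and the sparrow.  [the loading dock: — | the warehouse floor: the cricket, the finch, the frog, the gecko, the moth, the sparrow, the toad, the worm]

9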